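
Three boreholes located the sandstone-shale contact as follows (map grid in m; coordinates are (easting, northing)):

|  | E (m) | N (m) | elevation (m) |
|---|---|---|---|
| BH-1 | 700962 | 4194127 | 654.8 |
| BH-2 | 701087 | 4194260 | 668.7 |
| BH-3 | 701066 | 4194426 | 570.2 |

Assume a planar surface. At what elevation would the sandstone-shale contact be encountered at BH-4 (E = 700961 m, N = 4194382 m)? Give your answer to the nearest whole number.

524 m

Let the plane be z = a·E + b·N + c.
BH-2−BH-1: 125a + 133b = 13.9;  BH-3−BH-1: 104a + 299b = −84.6.
Solving gives a = 0.65445780, b = −0.51058064.
Then c = 654.8 − a·700962 − b·4194127 = 1683344.80.
At (700961, 4194382): z = 458749.4 − 2141570.2 + 1683344.80 = 523.9 m.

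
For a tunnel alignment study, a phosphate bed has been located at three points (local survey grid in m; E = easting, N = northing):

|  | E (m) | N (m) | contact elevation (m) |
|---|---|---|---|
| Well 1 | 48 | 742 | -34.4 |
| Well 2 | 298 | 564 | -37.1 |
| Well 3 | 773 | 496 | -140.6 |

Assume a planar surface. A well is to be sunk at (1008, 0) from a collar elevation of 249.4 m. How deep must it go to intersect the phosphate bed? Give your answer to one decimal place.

Two edge vectors: Well 1→Well 2 = (250, -178, -2.7), Well 1→Well 3 = (725, -246, -106.2).
Normal n = (Well 1→Well 2) × (Well 1→Well 3) = (18239.4, 24592.5, 67550).
So ∂z/∂E = −n_x/n_z = −0.270013 and ∂z/∂N = −n_y/n_z = −0.364064.
Intercept c from Well 1: -34.4 + 12.96 + 270.14 = 248.70.
At (1008, 0): z_contact = −272.17 + 0.00 + 248.70 = -23.48 m.
Depth below ground = 249.4 − (-23.48) = 272.9 m.

272.9 m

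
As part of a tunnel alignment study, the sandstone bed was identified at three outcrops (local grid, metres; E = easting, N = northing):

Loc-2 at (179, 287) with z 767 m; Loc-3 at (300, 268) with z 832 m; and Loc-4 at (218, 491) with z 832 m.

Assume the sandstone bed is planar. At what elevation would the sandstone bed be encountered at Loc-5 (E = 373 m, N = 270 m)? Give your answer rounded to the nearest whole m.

Two edge vectors: Loc-2→Loc-3 = (121, -19, 65), Loc-2→Loc-4 = (39, 204, 65).
Normal n = (Loc-2→Loc-3) × (Loc-2→Loc-4) = (-14495, -5330, 25425).
So ∂z/∂E = −n_x/n_z = 0.57011 and ∂z/∂N = −n_y/n_z = 0.20964.
Intercept c from Loc-2: 767 − 102.05 − 60.17 = 604.79.
At (373, 270): z = 212.7 + 56.6 + 604.79 = 874.0 m.

874 m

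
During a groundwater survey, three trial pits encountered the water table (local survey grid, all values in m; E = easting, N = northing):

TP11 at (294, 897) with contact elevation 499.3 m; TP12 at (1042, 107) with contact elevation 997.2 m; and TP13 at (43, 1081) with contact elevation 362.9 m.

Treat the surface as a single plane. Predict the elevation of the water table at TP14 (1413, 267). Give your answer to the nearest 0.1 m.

Two edge vectors: TP11→TP12 = (748, -790, 497.9), TP11→TP13 = (-251, 184, -136.4).
Normal n = (TP11→TP12) × (TP11→TP13) = (16142.4, -22945.7, -60658).
So ∂z/∂E = −n_x/n_z = 0.266122 and ∂z/∂N = −n_y/n_z = −0.378280.
Intercept c from TP11: 499.3 − 78.24 + 339.32 = 760.38.
At (1413, 267): z = 376.0 − 101.0 + 760.38 = 1035.4 m.

1035.4 m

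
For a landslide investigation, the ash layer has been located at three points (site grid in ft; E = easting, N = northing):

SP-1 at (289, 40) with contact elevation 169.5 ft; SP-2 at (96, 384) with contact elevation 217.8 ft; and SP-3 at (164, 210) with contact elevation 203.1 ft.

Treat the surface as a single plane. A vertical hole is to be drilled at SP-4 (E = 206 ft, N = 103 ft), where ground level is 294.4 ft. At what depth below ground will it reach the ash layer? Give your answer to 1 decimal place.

100.4 ft

Two edge vectors: SP-1→SP-2 = (-193, 344, 48.3), SP-1→SP-3 = (-125, 170, 33.6).
Normal n = (SP-1→SP-2) × (SP-1→SP-3) = (3347.4, 447.3, 10190).
So ∂z/∂E = −n_x/n_z = −0.32850 and ∂z/∂N = −n_y/n_z = −0.04390.
Intercept c from SP-1: 169.5 + 94.94 + 1.76 = 266.19.
At (206, 103): z_contact = −67.67 − 4.52 + 266.19 = 194.00 ft.
Depth below ground = 294.4 − 194.00 = 100.4 ft.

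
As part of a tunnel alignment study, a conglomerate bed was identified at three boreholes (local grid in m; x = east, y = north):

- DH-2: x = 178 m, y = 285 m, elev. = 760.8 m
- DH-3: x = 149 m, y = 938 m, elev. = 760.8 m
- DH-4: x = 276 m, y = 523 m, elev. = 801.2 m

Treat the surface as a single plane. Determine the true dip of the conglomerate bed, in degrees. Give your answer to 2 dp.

Two edge vectors: DH-2→DH-3 = (-29, 653, 0), DH-2→DH-4 = (98, 238, 40.4).
Normal n = (DH-2→DH-3) × (DH-2→DH-4) = (26381.2, 1171.6, -70896).
So ∂z/∂x = −n_x/n_z = 0.37211 and ∂z/∂y = −n_y/n_z = 0.01653.
Gradient magnitude |∇z| = √(a² + b²) = √(0.13847 + 0.00027) = 0.37248.
True dip = arctan(0.37248) = 20.43°, dipping toward W (azimuth ≈ 267°).

20.43°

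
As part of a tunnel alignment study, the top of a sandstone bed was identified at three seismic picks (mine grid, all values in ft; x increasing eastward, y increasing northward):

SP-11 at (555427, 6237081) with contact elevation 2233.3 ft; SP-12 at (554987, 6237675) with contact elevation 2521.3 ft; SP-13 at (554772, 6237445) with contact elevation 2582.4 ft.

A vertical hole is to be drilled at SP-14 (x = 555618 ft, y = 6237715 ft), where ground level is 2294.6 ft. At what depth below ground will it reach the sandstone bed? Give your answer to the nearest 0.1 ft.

49.8 ft

Two edge vectors: SP-11→SP-12 = (-440, 594, 288), SP-11→SP-13 = (-655, 364, 349.1).
Normal n = (SP-11→SP-12) × (SP-11→SP-13) = (102533.4, -35036, 228910).
So ∂z/∂x = −n_x/n_z = −0.447920143 and ∂z/∂y = −n_y/n_z = 0.153055786.
Intercept c from SP-11: 2233.3 + 248786.94 − 954621.34 = −703601.09.
At (555618, 6237715): z_contact = −248872.49 + 954718.37 − 703601.09 = 2244.78 ft.
Depth below ground = 2294.6 − 2244.78 = 49.8 ft.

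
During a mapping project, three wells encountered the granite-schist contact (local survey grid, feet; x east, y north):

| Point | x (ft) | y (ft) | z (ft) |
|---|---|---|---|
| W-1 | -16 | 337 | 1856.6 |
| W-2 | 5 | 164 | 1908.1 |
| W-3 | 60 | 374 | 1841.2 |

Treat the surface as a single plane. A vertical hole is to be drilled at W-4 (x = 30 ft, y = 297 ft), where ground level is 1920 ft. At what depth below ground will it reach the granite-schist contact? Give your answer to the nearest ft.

Let the plane be z = a·x + b·y + c.
W-2−W-1: 21a − 173b = 51.5;  W-3−W-1: 76a + 37b = −15.4.
Solving gives a = −0.05448, b = −0.30430.
Then c = 1856.6 − a·-16 − b·337 = 1958.28.
At (30, 297): z_contact = −1.6 − 90.4 + 1958.28 = 1866.3 ft.
Depth below ground = 1920 − 1866.3 = 54 ft.

54 ft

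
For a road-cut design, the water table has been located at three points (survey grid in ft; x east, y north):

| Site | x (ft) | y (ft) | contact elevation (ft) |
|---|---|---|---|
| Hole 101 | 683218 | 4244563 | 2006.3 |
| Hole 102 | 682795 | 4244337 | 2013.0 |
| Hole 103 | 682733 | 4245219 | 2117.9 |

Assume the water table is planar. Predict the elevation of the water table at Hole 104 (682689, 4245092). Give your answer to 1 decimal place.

2106.8 ft

Let the plane be z = a·x + b·y + c.
Hole 102−Hole 101: −423a − 226b = 6.7;  Hole 103−Hole 101: −485a + 656b = 111.6.
Solving gives a = −0.076509824, b = 0.113555999.
Then c = 2006.3 − a·683218 − b·4244563 = −427716.40.
At (682689, 4245092): z = −52232.4 + 482055.7 − 427716.40 = 2106.8 ft.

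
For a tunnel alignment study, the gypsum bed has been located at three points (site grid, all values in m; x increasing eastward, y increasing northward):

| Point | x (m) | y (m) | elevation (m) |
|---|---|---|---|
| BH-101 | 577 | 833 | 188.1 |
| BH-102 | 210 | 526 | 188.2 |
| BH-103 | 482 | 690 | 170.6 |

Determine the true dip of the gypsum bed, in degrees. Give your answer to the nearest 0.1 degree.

19.8°

Two edge vectors: BH-101→BH-102 = (-367, -307, 0.1), BH-101→BH-103 = (-95, -143, -17.5).
Normal n = (BH-101→BH-102) × (BH-101→BH-103) = (5386.8, -6432, 23316).
So ∂z/∂x = −n_x/n_z = −0.23103 and ∂z/∂y = −n_y/n_z = 0.27586.
Gradient magnitude |∇z| = √(a² + b²) = √(0.05338 + 0.07610) = 0.35983.
True dip = arctan(0.35983) = 19.8°, dipping toward SE (azimuth ≈ 140°).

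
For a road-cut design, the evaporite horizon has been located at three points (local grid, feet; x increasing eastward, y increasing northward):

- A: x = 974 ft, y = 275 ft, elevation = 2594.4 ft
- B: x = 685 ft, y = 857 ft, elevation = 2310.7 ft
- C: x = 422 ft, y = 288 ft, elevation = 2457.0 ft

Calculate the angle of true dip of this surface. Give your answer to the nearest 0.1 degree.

Two edge vectors: A→B = (-289, 582, -283.7), A→C = (-552, 13, -137.4).
Normal n = (A→B) × (A→C) = (-76278.7, 116893.8, 317507).
So ∂z/∂x = −n_x/n_z = 0.24024 and ∂z/∂y = −n_y/n_z = −0.36816.
Gradient magnitude |∇z| = √(a² + b²) = √(0.05772 + 0.13554) = 0.43961.
True dip = arctan(0.43961) = 23.7°, dipping toward NNW (azimuth ≈ 327°).

23.7°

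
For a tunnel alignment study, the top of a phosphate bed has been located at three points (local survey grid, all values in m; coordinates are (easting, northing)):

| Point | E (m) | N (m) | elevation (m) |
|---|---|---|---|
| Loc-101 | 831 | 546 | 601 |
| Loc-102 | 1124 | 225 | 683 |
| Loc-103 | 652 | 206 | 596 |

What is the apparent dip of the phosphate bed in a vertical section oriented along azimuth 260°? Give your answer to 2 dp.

9.66°

Let the plane be z = a·E + b·N + c.
Loc-102−Loc-101: 293a − 321b = 82;  Loc-103−Loc-101: −179a − 340b = −5.
Solving gives a = 0.18771, b = −0.08412.
Unit vector along 260° is (sin 260°, cos 260°) = (-0.9848, -0.1736).
Slope in that direction = a·(-0.9848) + b·(-0.1736) = −0.17025.
Apparent dip = arctan|0.17025| = 9.66° (true dip is 11.6°, so apparent ≤ true as expected).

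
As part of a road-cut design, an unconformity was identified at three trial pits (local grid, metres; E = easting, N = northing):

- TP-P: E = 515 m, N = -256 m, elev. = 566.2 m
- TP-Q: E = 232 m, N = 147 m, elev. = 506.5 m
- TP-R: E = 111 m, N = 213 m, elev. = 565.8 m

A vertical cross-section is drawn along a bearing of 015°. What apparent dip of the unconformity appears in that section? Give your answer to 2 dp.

45.29°

Let the plane be z = a·E + b·N + c.
TP-Q−TP-P: −283a + 403b = −59.7;  TP-R−TP-P: −404a + 469b = −0.4.
Solving gives a = −0.92531, b = −0.79793.
Unit vector along 015° is (sin 15°, cos 15°) = (0.2588, 0.9659).
Slope in that direction = a·(0.2588) + b·(0.9659) = −1.01023.
Apparent dip = arctan|1.01023| = 45.29° (true dip is 50.7°, so apparent ≤ true as expected).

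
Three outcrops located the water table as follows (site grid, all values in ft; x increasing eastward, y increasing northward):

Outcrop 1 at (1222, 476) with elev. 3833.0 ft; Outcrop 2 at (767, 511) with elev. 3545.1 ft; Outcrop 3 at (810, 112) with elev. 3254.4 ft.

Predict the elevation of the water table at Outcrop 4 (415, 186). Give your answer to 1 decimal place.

3039.5 ft

Let the plane be z = a·x + b·y + c.
Outcrop 2−Outcrop 1: −455a + 35b = −287.9;  Outcrop 3−Outcrop 1: −412a − 364b = −578.6.
Solving gives a = 0.694549, b = 0.803423.
Then c = 3833 − a·1222 − b·476 = 2601.83.
At (415, 186): z = 288.2 + 149.4 + 2601.83 = 3039.5 ft.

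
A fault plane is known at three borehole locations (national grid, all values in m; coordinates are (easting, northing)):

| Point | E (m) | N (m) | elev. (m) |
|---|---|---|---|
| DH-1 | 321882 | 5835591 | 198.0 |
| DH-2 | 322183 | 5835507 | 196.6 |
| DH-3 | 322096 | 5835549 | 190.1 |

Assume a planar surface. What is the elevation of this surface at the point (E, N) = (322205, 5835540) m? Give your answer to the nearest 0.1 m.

Let the plane be z = a·E + b·N + c.
DH-2−DH-1: 301a − 84b = −1.4;  DH-3−DH-1: 214a − 42b = −7.9.
Solving gives a = −0.113385827, b = −0.389632546.
Then c = 198 − a·321882 − b·5835591 = 2310431.04.
At (322205, 5835540): z = −36533.5 − 2273716.3 + 2310431.04 = 181.2 m.

181.2 m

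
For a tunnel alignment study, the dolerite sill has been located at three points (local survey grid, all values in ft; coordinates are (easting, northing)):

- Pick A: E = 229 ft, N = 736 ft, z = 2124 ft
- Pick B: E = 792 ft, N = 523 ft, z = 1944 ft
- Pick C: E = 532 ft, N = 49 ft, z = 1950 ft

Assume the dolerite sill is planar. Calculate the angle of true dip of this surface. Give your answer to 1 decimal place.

Let the plane be z = a·E + b·N + c.
Pick B−Pick A: 563a − 213b = −180;  Pick C−Pick A: 303a − 687b = −174.
Solving gives a = −0.26874, b = 0.13475.
Gradient magnitude |∇z| = √(a² + b²) = √(0.07222 + 0.01816) = 0.30063.
True dip = arctan(0.30063) = 16.7°, dipping toward ESE (azimuth ≈ 117°).

16.7°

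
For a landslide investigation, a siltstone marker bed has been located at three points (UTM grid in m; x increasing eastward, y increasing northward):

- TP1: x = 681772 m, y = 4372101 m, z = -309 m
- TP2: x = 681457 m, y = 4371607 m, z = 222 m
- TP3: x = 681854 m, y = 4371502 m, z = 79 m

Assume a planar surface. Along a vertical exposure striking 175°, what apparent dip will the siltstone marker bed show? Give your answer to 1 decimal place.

33.9°

Let the plane be z = a·x + b·y + c.
TP2−TP1: −315a − 494b = 531;  TP3−TP1: 82a − 599b = 388.
Solving gives a = −0.55149, b = −0.72324.
Unit vector along 175° is (sin 175°, cos 175°) = (0.0872, -0.9962).
Slope in that direction = a·(0.0872) + b·(-0.9962) = 0.67242.
Apparent dip = arctan|0.67242| = 33.9° (true dip is 42.3°, so apparent ≤ true as expected).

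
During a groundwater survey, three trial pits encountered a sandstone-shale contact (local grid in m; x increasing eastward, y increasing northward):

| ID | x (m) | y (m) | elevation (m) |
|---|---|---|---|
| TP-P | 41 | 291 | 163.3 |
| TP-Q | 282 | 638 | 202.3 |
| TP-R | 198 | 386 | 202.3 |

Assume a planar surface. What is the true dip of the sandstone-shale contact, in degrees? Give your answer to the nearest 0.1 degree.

18.2°

Two edge vectors: TP-P→TP-Q = (241, 347, 39), TP-P→TP-R = (157, 95, 39).
Normal n = (TP-P→TP-Q) × (TP-P→TP-R) = (9828, -3276, -31584).
So ∂z/∂x = −n_x/n_z = 0.31117 and ∂z/∂y = −n_y/n_z = −0.10372.
Gradient magnitude |∇z| = √(a² + b²) = √(0.09683 + 0.01076) = 0.32800.
True dip = arctan(0.32800) = 18.2°, dipping toward WNW (azimuth ≈ 288°).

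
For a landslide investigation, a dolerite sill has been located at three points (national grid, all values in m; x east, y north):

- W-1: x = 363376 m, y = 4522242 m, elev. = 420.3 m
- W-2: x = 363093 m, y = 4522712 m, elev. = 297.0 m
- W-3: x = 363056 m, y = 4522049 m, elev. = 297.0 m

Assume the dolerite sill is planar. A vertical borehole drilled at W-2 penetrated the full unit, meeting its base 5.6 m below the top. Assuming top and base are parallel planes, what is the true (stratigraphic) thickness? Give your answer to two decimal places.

Let the plane be z = a·x + b·y + c.
W-2−W-1: −283a + 470b = −123.3;  W-3−W-1: −320a − 193b = −123.3.
Solving gives a = 0.39873, b = −0.02225.
|∇z| = √(a²+b²) = 0.39935, so dip δ = arctan(0.39935) = 21.77°.
True thickness = vertical thickness × cos δ = 5.6 × cos 21.77° = 5.20 m.

5.20 m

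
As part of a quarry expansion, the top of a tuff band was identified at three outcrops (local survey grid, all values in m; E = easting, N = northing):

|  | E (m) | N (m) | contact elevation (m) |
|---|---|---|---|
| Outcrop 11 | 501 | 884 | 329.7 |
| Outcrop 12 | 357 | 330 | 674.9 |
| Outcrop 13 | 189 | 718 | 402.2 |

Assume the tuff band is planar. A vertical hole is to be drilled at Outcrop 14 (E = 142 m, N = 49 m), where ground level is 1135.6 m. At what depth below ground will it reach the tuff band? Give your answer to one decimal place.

301.9 m

Let the plane be z = a·E + b·N + c.
Outcrop 12−Outcrop 11: −144a − 554b = 345.2;  Outcrop 13−Outcrop 11: −312a − 166b = 72.5.
Solving gives a = 0.11506, b = −0.65301.
Then c = 329.7 − a·501 − b·884 = 849.32.
At (142, 49): z_contact = 16.34 − 32.00 + 849.32 = 833.66 m.
Depth below ground = 1135.6 − 833.66 = 301.9 m.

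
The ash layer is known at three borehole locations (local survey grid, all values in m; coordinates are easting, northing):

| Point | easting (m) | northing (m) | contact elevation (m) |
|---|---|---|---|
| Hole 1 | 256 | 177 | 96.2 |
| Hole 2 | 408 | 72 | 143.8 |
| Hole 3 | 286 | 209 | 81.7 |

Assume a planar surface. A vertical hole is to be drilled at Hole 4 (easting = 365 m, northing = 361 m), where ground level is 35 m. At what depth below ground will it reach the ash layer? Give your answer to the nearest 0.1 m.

22.2 m

Let the plane be z = a·easting + b·northing + c.
Hole 2−Hole 1: 152a − 105b = 47.6;  Hole 3−Hole 1: 30a + 32b = −14.5.
Solving gives a = 0.00009, b = −0.45321.
Then c = 96.2 − a·256 − b·177 = 176.40.
At (365, 361): z_contact = 0.03 − 163.61 + 176.40 = 12.82 m.
Depth below ground = 35 − 12.82 = 22.2 m.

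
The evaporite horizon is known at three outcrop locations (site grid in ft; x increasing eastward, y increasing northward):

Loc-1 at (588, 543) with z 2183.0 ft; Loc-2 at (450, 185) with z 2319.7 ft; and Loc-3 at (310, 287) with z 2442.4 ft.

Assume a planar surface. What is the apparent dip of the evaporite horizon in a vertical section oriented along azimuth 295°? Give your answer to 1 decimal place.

38.7°

Let the plane be z = a·x + b·y + c.
Loc-2−Loc-1: −138a − 358b = 136.7;  Loc-3−Loc-1: −278a − 256b = 259.4.
Solving gives a = −0.90146, b = −0.03435.
Unit vector along 295° is (sin 295°, cos 295°) = (-0.9063, 0.4226).
Slope in that direction = a·(-0.9063) + b·(0.4226) = 0.80248.
Apparent dip = arctan|0.80248| = 38.7° (true dip is 42.1°, so apparent ≤ true as expected).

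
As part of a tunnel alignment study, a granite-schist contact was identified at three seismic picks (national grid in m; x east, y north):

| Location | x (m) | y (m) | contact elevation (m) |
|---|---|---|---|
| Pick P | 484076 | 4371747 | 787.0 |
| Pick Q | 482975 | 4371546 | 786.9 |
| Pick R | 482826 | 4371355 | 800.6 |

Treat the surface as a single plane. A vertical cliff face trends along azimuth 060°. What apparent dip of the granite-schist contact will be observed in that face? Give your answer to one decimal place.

1.6°

Two edge vectors: Pick P→Pick Q = (-1101, -201, -0.1), Pick P→Pick R = (-1250, -392, 13.6).
Normal n = (Pick P→Pick Q) × (Pick P→Pick R) = (-2772.8, 15098.6, 180342).
So ∂z/∂x = −n_x/n_z = 0.01538 and ∂z/∂y = −n_y/n_z = −0.08372.
Unit vector along 060° is (sin 60°, cos 60°) = (0.8660, 0.5000).
Slope in that direction = a·(0.8660) + b·(0.5000) = −0.02855.
Apparent dip = arctan|0.02855| = 1.6° (true dip is 4.9°, so apparent ≤ true as expected).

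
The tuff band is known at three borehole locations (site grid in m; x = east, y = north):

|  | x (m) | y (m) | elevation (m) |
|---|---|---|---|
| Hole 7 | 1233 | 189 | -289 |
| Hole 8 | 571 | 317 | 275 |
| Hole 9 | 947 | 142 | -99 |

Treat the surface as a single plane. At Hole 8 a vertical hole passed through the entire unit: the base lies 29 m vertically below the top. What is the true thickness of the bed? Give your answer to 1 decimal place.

Let the plane be z = a·x + b·y + c.
Hole 8−Hole 7: −662a + 128b = 564;  Hole 9−Hole 7: −286a − 47b = 190.
Solving gives a = −0.75054, b = 0.52456.
|∇z| = √(a²+b²) = 0.91568, so dip δ = arctan(0.91568) = 42.48°.
True thickness = vertical thickness × cos δ = 29 × cos 42.48° = 21.4 m.

21.4 m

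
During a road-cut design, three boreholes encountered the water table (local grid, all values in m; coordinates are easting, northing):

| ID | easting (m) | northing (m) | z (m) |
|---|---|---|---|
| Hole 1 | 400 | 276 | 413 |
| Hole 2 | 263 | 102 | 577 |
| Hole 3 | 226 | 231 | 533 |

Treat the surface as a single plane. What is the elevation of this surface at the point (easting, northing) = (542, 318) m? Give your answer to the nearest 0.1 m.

Let the plane be z = a·easting + b·northing + c.
Hole 2−Hole 1: −137a − 174b = 164;  Hole 3−Hole 1: −174a − 45b = 120.
Solving gives a = −0.55991, b = −0.50168.
Then c = 413 − a·400 − b·276 = 775.43.
At (542, 318): z = −303.5 − 159.5 + 775.43 = 312.4 m.

312.4 m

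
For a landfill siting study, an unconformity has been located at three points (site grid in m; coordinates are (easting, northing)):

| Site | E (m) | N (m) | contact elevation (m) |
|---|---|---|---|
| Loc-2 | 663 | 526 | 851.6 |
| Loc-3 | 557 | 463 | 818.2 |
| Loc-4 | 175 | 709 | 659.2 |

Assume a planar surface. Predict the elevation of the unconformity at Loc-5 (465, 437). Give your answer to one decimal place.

Two edge vectors: Loc-2→Loc-3 = (-106, -63, -33.4), Loc-2→Loc-4 = (-488, 183, -192.4).
Normal n = (Loc-2→Loc-3) × (Loc-2→Loc-4) = (18233.4, -4095.2, -50142).
So ∂z/∂E = −n_x/n_z = 0.36364 and ∂z/∂N = −n_y/n_z = −0.08167.
Intercept c from Loc-2: 851.6 − 241.09 + 42.96 = 653.47.
At (465, 437): z = 169.1 − 35.7 + 653.47 = 786.9 m.

786.9 m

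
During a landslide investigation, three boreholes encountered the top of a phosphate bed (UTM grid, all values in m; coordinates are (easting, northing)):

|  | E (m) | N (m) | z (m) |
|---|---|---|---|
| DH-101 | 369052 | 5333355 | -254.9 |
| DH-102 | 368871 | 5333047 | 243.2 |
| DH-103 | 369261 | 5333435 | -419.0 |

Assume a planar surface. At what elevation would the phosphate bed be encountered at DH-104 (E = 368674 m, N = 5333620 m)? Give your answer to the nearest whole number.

Two edge vectors: DH-101→DH-102 = (-181, -308, 498.1), DH-101→DH-103 = (209, 80, -164.1).
Normal n = (DH-101→DH-102) × (DH-101→DH-103) = (10694.8, 74400.8, 49892).
So ∂z/∂E = −n_x/n_z = −0.21435902 and ∂z/∂N = −n_y/n_z = −1.49123707.
Intercept c from DH-101: -254.9 + 79109.62 + 7953296.69 = 8032151.42.
At (368674, 5333620): z = −79028.6 − 7953691.9 + 8032151.42 = -569.1 m.

-569 m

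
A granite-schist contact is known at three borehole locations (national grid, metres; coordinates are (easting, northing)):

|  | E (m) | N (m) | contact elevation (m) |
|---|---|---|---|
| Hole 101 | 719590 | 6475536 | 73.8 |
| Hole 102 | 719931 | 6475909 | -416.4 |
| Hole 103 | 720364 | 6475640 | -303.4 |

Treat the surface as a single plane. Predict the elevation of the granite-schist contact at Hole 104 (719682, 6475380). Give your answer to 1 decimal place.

195.7 m

Let the plane be z = a·E + b·N + c.
Hole 102−Hole 101: 341a + 373b = −490.2;  Hole 103−Hole 101: 774a + 104b = −377.2.
Solving gives a = −0.354270686, b = −0.990331625.
Then c = 73.8 − a·719590 − b·6475536 = 6667931.53.
At (719682, 6475380): z = −254962.2 − 6412773.6 + 6667931.53 = 195.7 m.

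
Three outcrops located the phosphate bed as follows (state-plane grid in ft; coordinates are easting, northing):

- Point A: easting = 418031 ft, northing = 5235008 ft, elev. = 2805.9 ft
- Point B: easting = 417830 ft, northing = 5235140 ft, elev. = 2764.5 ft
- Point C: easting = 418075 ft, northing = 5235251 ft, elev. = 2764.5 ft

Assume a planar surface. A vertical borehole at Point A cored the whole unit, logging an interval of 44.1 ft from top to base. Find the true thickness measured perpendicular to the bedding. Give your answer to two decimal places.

43.21 ft

Two edge vectors: Point A→Point B = (-201, 132, -41.4), Point A→Point C = (44, 243, -41.4).
Normal n = (Point A→Point B) × (Point A→Point C) = (4595.4, -10143, -54651).
So ∂z/∂easting = −n_x/n_z = 0.08409 and ∂z/∂northing = −n_y/n_z = −0.18560.
|∇z| = √(a²+b²) = 0.20376, so dip δ = arctan(0.20376) = 11.52°.
True thickness = vertical thickness × cos δ = 44.1 × cos 11.52° = 43.21 ft.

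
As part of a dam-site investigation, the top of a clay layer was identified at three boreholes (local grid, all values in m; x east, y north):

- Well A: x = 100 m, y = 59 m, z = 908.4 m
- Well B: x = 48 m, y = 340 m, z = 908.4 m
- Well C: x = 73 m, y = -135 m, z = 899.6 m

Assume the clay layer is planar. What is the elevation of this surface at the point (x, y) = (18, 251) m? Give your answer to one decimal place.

Let the plane be z = a·x + b·y + c.
Well B−Well A: −52a + 281b = 0;  Well C−Well A: −27a − 194b = −8.8.
Solving gives a = 0.13990, b = 0.02589.
Then c = 908.4 − a·100 − b·59 = 892.88.
At (18, 251): z = 2.5 + 6.5 + 892.88 = 901.9 m.

901.9 m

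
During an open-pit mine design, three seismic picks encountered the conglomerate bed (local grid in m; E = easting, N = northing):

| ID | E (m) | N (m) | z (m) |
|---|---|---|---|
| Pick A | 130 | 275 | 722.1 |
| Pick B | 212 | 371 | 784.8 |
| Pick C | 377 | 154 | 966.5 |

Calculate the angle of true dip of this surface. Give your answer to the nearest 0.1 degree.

Let the plane be z = a·E + b·N + c.
Pick B−Pick A: 82a + 96b = 62.7;  Pick C−Pick A: 247a − 121b = 244.4.
Solving gives a = 0.92315, b = −0.13540.
Gradient magnitude |∇z| = √(a² + b²) = √(0.85220 + 0.01833) = 0.93302.
True dip = arctan(0.93302) = 43.0°, dipping toward W (azimuth ≈ 278°).

43.0°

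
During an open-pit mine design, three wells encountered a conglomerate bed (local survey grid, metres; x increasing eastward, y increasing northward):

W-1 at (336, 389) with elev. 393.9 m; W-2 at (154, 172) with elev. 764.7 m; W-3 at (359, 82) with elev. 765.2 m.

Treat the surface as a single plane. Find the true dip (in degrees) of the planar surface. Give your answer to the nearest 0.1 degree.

Two edge vectors: W-1→W-2 = (-182, -217, 370.8), W-1→W-3 = (23, -307, 371.3).
Normal n = (W-1→W-2) × (W-1→W-3) = (33263.5, 76105, 60865).
So ∂z/∂x = −n_x/n_z = −0.54651 and ∂z/∂y = −n_y/n_z = −1.25039.
Gradient magnitude |∇z| = √(a² + b²) = √(0.29868 + 1.56348) = 1.36461.
True dip = arctan(1.36461) = 53.8°, dipping toward NNE (azimuth ≈ 024°).

53.8°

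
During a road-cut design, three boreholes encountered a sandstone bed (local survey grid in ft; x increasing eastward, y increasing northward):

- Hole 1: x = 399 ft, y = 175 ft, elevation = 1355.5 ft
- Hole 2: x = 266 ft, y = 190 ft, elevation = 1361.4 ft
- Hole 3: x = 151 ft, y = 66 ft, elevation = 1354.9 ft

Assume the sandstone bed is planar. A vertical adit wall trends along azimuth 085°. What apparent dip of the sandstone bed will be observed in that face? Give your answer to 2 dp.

1.56°

Two edge vectors: Hole 1→Hole 2 = (-133, 15, 5.9), Hole 1→Hole 3 = (-248, -109, -0.6).
Normal n = (Hole 1→Hole 2) × (Hole 1→Hole 3) = (634.1, -1543, 18217).
So ∂z/∂x = −n_x/n_z = −0.03481 and ∂z/∂y = −n_y/n_z = 0.08470.
Unit vector along 085° is (sin 85°, cos 85°) = (0.9962, 0.0872).
Slope in that direction = a·(0.9962) + b·(0.0872) = −0.02729.
Apparent dip = arctan|0.02729| = 1.56° (true dip is 5.2°, so apparent ≤ true as expected).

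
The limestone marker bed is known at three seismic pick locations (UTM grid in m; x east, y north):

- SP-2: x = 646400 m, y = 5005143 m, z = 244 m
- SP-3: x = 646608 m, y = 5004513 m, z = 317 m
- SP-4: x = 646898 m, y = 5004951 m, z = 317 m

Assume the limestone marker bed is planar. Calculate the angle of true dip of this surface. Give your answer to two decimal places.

7.97°

Let the plane be z = a·x + b·y + c.
SP-3−SP-2: 208a − 630b = 73;  SP-4−SP-2: 498a − 192b = 73.
Solving gives a = 0.11678, b = −0.07732.
Gradient magnitude |∇z| = √(a² + b²) = √(0.01364 + 0.00598) = 0.14005.
True dip = arctan(0.14005) = 7.97°, dipping toward WNW (azimuth ≈ 304°).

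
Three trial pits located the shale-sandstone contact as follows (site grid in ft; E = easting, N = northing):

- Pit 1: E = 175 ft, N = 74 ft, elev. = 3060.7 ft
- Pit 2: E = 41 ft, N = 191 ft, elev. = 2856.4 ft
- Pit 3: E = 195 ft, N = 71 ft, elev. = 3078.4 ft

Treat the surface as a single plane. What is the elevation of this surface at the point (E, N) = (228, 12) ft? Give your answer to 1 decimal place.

3155.4 ft

Let the plane be z = a·E + b·N + c.
Pit 2−Pit 1: −134a + 117b = −204.3;  Pit 3−Pit 1: 20a − 3b = 17.7.
Solving gives a = 0.75232, b = −0.88452.
Then c = 3060.7 − a·175 − b·74 = 2994.50.
At (228, 12): z = 171.5 − 10.6 + 2994.50 = 3155.4 ft.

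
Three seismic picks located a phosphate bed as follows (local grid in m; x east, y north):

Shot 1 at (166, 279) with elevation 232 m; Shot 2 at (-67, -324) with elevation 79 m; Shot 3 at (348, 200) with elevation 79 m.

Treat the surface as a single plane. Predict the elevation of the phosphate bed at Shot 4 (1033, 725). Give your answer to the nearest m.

Let the plane be z = a·x + b·y + c.
Shot 2−Shot 1: −233a − 603b = −153;  Shot 3−Shot 1: 182a − 79b = −153.
Solving gives a = −0.62560, b = 0.49546.
Then c = 232 − a·166 − b·279 = 197.61.
At (1033, 725): z = −646.2 + 359.2 + 197.61 = -89.4 m.

-89 m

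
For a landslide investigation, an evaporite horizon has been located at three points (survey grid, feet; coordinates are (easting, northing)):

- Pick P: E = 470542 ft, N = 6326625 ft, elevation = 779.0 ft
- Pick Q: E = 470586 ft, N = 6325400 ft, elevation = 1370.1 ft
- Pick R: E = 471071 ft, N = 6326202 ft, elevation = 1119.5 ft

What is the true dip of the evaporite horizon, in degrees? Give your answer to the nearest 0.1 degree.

28.5°

Let the plane be z = a·E + b·N + c.
Pick Q−Pick P: 44a − 1225b = 591.1;  Pick R−Pick P: 529a − 423b = 340.5.
Solving gives a = 0.26545, b = −0.47300.
Gradient magnitude |∇z| = √(a² + b²) = √(0.07046 + 0.22373) = 0.54239.
True dip = arctan(0.54239) = 28.5°, dipping toward NNW (azimuth ≈ 331°).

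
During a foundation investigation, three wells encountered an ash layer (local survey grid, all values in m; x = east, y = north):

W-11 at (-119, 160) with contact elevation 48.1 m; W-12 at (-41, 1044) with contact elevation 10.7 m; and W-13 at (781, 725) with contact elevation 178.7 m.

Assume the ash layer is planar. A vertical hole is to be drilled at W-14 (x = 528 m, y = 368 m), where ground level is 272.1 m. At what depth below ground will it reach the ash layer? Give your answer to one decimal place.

118.6 m

Let the plane be z = a·x + b·y + c.
W-12−W-11: 78a + 884b = −37.4;  W-13−W-11: 900a + 565b = 130.6.
Solving gives a = 0.181738, b = −0.058343.
Then c = 48.1 − a·-119 − b·160 = 79.06.
At (528, 368): z_contact = 95.96 − 21.47 + 79.06 = 153.55 m.
Depth below ground = 272.1 − 153.55 = 118.6 m.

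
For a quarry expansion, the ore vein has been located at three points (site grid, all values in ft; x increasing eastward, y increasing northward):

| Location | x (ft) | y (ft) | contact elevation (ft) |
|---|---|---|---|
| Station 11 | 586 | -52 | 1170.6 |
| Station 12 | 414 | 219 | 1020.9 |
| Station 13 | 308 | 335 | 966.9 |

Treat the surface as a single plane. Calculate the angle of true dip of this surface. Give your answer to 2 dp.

39.08°

Two edge vectors: Station 11→Station 12 = (-172, 271, -149.7), Station 11→Station 13 = (-278, 387, -203.7).
Normal n = (Station 11→Station 12) × (Station 11→Station 13) = (2731.2, 6580.2, 8774).
So ∂z/∂x = −n_x/n_z = −0.31128 and ∂z/∂y = −n_y/n_z = −0.74997.
Gradient magnitude |∇z| = √(a² + b²) = √(0.09690 + 0.56245) = 0.81200.
True dip = arctan(0.81200) = 39.08°, dipping toward NNE (azimuth ≈ 023°).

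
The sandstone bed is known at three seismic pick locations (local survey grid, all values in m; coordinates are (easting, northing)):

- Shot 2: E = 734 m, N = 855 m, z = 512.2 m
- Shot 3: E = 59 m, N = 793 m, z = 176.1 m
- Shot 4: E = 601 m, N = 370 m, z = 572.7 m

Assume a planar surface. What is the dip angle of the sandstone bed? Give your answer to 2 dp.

Two edge vectors: Shot 2→Shot 3 = (-675, -62, -336.1), Shot 2→Shot 4 = (-133, -485, 60.5).
Normal n = (Shot 2→Shot 3) × (Shot 2→Shot 4) = (-166759.5, 85538.8, 319129).
So ∂z/∂E = −n_x/n_z = 0.52255 and ∂z/∂N = −n_y/n_z = −0.26804.
Gradient magnitude |∇z| = √(a² + b²) = √(0.27305 + 0.07184) = 0.58728.
True dip = arctan(0.58728) = 30.42°, dipping toward WNW (azimuth ≈ 297°).

30.42°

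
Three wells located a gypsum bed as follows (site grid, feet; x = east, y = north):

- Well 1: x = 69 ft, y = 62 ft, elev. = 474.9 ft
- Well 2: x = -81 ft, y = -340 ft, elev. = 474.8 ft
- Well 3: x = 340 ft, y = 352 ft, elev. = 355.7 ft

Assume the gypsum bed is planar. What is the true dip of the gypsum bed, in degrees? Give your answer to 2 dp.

Let the plane be z = a·x + b·y + c.
Well 2−Well 1: −150a − 402b = −0.1;  Well 3−Well 1: 271a + 290b = −119.2.
Solving gives a = −0.73267, b = 0.27363.
Gradient magnitude |∇z| = √(a² + b²) = √(0.53681 + 0.07488) = 0.78210.
True dip = arctan(0.78210) = 38.03°, dipping toward ESE (azimuth ≈ 110°).

38.03°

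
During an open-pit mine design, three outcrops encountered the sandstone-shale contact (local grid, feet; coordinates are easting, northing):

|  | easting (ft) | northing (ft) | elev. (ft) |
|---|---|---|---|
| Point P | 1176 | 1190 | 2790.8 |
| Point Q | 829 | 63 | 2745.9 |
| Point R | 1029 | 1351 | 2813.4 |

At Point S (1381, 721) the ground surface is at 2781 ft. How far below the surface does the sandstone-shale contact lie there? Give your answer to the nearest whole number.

Let the plane be z = a·easting + b·northing + c.
Point Q−Point P: −347a − 1127b = −44.9;  Point R−Point P: −147a + 161b = 22.6.
Solving gives a = −0.08234, b = 0.06519.
Then c = 2790.8 − a·1176 − b·1190 = 2810.05.
At (1381, 721): z_contact = −113.7 + 47.0 + 2810.05 = 2743.3 ft.
Depth below ground = 2781 − 2743.3 = 38 ft.

38 ft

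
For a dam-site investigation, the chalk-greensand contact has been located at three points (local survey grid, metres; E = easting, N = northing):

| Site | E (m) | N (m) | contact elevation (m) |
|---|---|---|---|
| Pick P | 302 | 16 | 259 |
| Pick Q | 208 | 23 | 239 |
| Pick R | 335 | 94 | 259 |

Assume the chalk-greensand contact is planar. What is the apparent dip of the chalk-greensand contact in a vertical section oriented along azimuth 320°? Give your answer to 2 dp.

Two edge vectors: Pick P→Pick Q = (-94, 7, -20), Pick P→Pick R = (33, 78, 0).
Normal n = (Pick P→Pick Q) × (Pick P→Pick R) = (1560, -660, -7563).
So ∂z/∂E = −n_x/n_z = 0.20627 and ∂z/∂N = −n_y/n_z = −0.08727.
Unit vector along 320° is (sin 320°, cos 320°) = (-0.6428, 0.7660).
Slope in that direction = a·(-0.6428) + b·(0.7660) = −0.19944.
Apparent dip = arctan|0.19944| = 11.28° (true dip is 12.6°, so apparent ≤ true as expected).

11.28°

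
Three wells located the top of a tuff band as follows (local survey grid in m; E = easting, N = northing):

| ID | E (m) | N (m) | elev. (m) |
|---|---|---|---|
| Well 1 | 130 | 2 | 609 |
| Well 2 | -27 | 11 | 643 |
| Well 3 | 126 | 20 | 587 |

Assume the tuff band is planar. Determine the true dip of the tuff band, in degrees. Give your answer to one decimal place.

52.8°

Let the plane be z = a·E + b·N + c.
Well 2−Well 1: −157a + 9b = 34;  Well 3−Well 1: −4a + 18b = −22.
Solving gives a = −0.29032, b = −1.28674.
Gradient magnitude |∇z| = √(a² + b²) = √(0.08429 + 1.65570) = 1.31908.
True dip = arctan(1.31908) = 52.8°, dipping toward NNE (azimuth ≈ 013°).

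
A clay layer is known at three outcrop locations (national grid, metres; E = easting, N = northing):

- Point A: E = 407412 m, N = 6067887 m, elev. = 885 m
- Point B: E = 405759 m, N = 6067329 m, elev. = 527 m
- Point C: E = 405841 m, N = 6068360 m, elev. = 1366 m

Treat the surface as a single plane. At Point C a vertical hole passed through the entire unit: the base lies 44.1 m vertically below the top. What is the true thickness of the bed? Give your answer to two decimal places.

34.09 m

Let the plane be z = a·E + b·N + c.
Point B−Point A: −1653a − 558b = −358;  Point C−Point A: −1571a + 473b = 481.
Solving gives a = −0.05973, b = 0.81852.
|∇z| = √(a²+b²) = 0.82070, so dip δ = arctan(0.82070) = 39.38°.
True thickness = vertical thickness × cos δ = 44.1 × cos 39.38° = 34.09 m.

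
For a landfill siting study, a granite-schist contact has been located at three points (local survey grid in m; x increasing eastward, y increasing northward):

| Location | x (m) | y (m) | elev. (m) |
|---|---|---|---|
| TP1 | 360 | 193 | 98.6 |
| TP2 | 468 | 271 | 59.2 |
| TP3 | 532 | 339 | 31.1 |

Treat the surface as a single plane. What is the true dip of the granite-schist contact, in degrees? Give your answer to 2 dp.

Let the plane be z = a·x + b·y + c.
TP2−TP1: 108a + 78b = −39.4;  TP3−TP1: 172a + 146b = −67.5.
Solving gives a = −0.20723, b = −0.21820.
Gradient magnitude |∇z| = √(a² + b²) = √(0.04294 + 0.04761) = 0.30092.
True dip = arctan(0.30092) = 16.75°, dipping toward NE (azimuth ≈ 044°).

16.75°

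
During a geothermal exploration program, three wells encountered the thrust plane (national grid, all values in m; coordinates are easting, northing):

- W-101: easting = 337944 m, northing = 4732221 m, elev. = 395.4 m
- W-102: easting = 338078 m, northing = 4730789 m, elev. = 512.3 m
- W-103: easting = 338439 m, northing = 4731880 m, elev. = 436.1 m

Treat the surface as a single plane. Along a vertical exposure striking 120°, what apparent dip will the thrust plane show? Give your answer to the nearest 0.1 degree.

3.6°

Two edge vectors: W-101→W-102 = (134, -1432, 116.9), W-101→W-103 = (495, -341, 40.7).
Normal n = (W-101→W-102) × (W-101→W-103) = (-18419.5, 52411.7, 663146).
So ∂z/∂easting = −n_x/n_z = 0.02778 and ∂z/∂northing = −n_y/n_z = −0.07903.
Unit vector along 120° is (sin 120°, cos 120°) = (0.8660, -0.5000).
Slope in that direction = a·(0.8660) + b·(-0.5000) = 0.06357.
Apparent dip = arctan|0.06357| = 3.6° (true dip is 4.8°, so apparent ≤ true as expected).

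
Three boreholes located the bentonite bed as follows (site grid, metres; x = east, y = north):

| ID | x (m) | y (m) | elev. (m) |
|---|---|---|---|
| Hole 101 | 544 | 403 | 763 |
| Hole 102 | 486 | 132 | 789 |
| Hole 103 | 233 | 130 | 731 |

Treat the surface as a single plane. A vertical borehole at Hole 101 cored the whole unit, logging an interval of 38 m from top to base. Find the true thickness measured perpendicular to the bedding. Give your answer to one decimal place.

Two edge vectors: Hole 101→Hole 102 = (-58, -271, 26), Hole 101→Hole 103 = (-311, -273, -32).
Normal n = (Hole 101→Hole 102) × (Hole 101→Hole 103) = (15770, -9942, -68447).
So ∂z/∂x = −n_x/n_z = 0.23040 and ∂z/∂y = −n_y/n_z = −0.14525.
|∇z| = √(a²+b²) = 0.27236, so dip δ = arctan(0.27236) = 15.24°.
True thickness = vertical thickness × cos δ = 38 × cos 15.24° = 36.7 m.

36.7 m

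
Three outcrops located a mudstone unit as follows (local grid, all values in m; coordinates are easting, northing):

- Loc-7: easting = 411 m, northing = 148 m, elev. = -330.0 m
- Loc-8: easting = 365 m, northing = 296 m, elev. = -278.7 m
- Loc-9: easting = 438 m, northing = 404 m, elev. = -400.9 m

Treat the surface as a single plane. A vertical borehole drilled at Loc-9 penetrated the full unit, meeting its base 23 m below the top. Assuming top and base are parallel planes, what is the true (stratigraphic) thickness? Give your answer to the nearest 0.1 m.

12.7 m

Two edge vectors: Loc-7→Loc-8 = (-46, 148, 51.3), Loc-7→Loc-9 = (27, 256, -70.9).
Normal n = (Loc-7→Loc-8) × (Loc-7→Loc-9) = (-23626, -1876.3, -15772).
So ∂z/∂easting = −n_x/n_z = −1.49797 and ∂z/∂northing = −n_y/n_z = −0.11896.
|∇z| = √(a²+b²) = 1.50269, so dip δ = arctan(1.50269) = 56.36°.
True thickness = vertical thickness × cos δ = 23 × cos 56.36° = 12.7 m.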